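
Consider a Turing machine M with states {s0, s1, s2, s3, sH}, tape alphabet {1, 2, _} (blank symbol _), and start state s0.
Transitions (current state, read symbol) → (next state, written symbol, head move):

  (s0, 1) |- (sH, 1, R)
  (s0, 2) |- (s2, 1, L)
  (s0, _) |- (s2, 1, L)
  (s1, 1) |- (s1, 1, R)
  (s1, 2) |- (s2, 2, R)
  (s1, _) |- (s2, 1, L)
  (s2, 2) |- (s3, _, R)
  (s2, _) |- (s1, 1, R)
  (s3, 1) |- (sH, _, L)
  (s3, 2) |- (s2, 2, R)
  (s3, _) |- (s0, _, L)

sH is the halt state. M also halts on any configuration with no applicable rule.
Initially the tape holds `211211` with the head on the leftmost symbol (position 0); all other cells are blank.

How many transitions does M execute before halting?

6

s0 | _[2]11211   read 2 → write 1, move L, go to s2
s2 | [_]111211   read _ → write 1, move R, go to s1
s1 | 1[1]11211   read 1 → write 1, move R, go to s1
s1 | 11[1]1211   read 1 → write 1, move R, go to s1
s1 | 111[1]211   read 1 → write 1, move R, go to s1
s1 | 1111[2]11   read 2 → write 2, move R, go to s2
s2 | 11112[1]1
M halts after 6 transitions.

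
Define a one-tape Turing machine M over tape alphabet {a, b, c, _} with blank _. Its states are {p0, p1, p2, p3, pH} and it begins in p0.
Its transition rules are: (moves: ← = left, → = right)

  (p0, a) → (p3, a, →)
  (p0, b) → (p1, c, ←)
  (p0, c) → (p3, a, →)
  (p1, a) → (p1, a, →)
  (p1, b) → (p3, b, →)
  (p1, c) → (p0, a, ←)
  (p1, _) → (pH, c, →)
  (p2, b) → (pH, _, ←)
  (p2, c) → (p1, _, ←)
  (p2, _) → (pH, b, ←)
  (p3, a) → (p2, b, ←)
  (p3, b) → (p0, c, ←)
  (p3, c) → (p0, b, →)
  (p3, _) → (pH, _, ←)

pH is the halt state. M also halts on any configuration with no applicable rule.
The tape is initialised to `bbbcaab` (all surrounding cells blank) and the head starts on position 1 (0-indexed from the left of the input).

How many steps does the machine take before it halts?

8

state=p0 head=1 tape=b[b]bcaab   (p0,b)→(p1,c,←)
state=p1 head=0 tape=[b]cbcaab   (p1,b)→(p3,b,→)
state=p3 head=1 tape=b[c]bcaab   (p3,c)→(p0,b,→)
state=p0 head=2 tape=bb[b]caab   (p0,b)→(p1,c,←)
state=p1 head=1 tape=b[b]ccaab   (p1,b)→(p3,b,→)
state=p3 head=2 tape=bb[c]caab   (p3,c)→(p0,b,→)
state=p0 head=3 tape=bbb[c]aab   (p0,c)→(p3,a,→)
state=p3 head=4 tape=bbba[a]ab   (p3,a)→(p2,b,←)
state=p2 head=3 tape=bbb[a]bab
M halts after 8 transitions.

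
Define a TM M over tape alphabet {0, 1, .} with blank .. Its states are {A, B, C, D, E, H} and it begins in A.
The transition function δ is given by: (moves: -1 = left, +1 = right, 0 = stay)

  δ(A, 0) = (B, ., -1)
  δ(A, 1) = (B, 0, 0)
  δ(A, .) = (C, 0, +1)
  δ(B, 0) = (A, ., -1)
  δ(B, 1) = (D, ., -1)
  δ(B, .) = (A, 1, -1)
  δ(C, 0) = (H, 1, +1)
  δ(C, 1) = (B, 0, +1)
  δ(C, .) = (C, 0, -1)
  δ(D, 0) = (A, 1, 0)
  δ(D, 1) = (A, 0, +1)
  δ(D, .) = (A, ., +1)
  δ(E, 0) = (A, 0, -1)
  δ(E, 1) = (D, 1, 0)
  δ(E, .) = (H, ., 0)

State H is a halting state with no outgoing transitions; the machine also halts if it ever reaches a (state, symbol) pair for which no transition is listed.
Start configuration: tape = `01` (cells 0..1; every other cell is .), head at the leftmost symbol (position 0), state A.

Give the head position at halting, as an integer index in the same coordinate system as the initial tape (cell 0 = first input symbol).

state=A head=0 tape=...[0]1   (A,0)→(B,.,-1)
state=B head=-1 tape=..[.].1   (B,.)→(A,1,-1)
state=A head=-2 tape=.[.]1.1   (A,.)→(C,0,+1)
state=C head=-1 tape=.0[1].1   (C,1)→(B,0,+1)
state=B head=0 tape=.00[.]1   (B,.)→(A,1,-1)
state=A head=-1 tape=.0[0]11   (A,0)→(B,.,-1)
state=B head=-2 tape=.[0].11   (B,0)→(A,.,-1)
state=A head=-3 tape=[.]..11   (A,.)→(C,0,+1)
state=C head=-2 tape=0[.].11   (C,.)→(C,0,-1)
state=C head=-3 tape=[0]0.11   (C,0)→(H,1,+1)
state=H head=-2 tape=1[0].11
At halt the head is at cell -2.

-2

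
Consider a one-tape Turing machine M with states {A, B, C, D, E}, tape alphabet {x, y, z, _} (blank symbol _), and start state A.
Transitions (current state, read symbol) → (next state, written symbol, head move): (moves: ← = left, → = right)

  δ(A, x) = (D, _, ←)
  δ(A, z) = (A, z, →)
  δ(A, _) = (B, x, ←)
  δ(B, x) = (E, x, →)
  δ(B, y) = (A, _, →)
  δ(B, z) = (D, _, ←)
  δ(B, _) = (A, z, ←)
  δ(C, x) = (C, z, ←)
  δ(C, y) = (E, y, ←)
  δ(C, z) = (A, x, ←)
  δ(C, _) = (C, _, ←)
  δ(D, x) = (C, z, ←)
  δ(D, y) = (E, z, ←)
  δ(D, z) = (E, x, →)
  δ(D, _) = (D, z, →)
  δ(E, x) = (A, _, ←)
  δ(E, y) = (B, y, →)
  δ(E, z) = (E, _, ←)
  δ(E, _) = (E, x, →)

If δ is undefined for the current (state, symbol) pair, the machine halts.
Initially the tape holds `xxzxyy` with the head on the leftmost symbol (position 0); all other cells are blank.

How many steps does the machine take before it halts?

A | __[x]xzxyy_   read x → write _, move ←, go to D
D | _[_]_xzxyy_   read _ → write z, move →, go to D
D | _z[_]xzxyy_   read _ → write z, move →, go to D
D | _zz[x]zxyy_   read x → write z, move ←, go to C
C | _z[z]zzxyy_   read z → write x, move ←, go to A
A | _[z]xzzxyy_   read z → write z, move →, go to A
A | _z[x]zzxyy_   read x → write _, move ←, go to D
D | _[z]_zzxyy_   read z → write x, move →, go to E
E | _x[_]zzxyy_   read _ → write x, move →, go to E
E | _xx[z]zxyy_   read z → write _, move ←, go to E
E | _x[x]_zxyy_   read x → write _, move ←, go to A
A | _[x]__zxyy_   read x → write _, move ←, go to D
D | [_]___zxyy_   read _ → write z, move →, go to D
D | z[_]__zxyy_   read _ → write z, move →, go to D
D | zz[_]_zxyy_   read _ → write z, move →, go to D
D | zzz[_]zxyy_   read _ → write z, move →, go to D
D | zzzz[z]xyy_   read z → write x, move →, go to E
E | zzzzx[x]yy_   read x → write _, move ←, go to A
A | zzzz[x]_yy_   read x → write _, move ←, go to D
D | zzz[z]__yy_   read z → write x, move →, go to E
E | zzzx[_]_yy_   read _ → write x, move →, go to E
E | zzzxx[_]yy_   read _ → write x, move →, go to E
E | zzzxxx[y]y_   read y → write y, move →, go to B
B | zzzxxxy[y]_   read y → write _, move →, go to A
A | zzzxxxy_[_]   read _ → write x, move ←, go to B
B | zzzxxxy[_]x   read _ → write z, move ←, go to A
A | zzzxxx[y]zx
M halts after 26 transitions.

26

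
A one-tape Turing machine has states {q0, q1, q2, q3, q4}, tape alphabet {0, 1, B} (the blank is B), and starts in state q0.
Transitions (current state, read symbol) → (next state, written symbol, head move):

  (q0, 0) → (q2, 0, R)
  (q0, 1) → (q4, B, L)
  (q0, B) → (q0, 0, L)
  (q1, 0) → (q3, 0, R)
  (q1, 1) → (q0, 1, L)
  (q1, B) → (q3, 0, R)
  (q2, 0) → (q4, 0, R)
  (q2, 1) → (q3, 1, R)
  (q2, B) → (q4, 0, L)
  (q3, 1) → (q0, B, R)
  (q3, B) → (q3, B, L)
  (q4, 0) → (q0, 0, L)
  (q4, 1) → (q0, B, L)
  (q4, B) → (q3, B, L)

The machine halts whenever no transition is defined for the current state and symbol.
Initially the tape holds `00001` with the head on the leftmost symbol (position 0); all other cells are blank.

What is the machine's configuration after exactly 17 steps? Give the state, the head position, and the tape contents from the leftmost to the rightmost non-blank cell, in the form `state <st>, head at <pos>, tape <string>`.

state q4, head at 5, tape 00000

q0 | [0]0001B   read 0 → write 0, move R, go to q2
q2 | 0[0]001B   read 0 → write 0, move R, go to q4
q4 | 00[0]01B   read 0 → write 0, move L, go to q0
q0 | 0[0]001B   read 0 → write 0, move R, go to q2
q2 | 00[0]01B   read 0 → write 0, move R, go to q4
q4 | 000[0]1B   read 0 → write 0, move L, go to q0
q0 | 00[0]01B   read 0 → write 0, move R, go to q2
q2 | 000[0]1B   read 0 → write 0, move R, go to q4
q4 | 0000[1]B   read 1 → write B, move L, go to q0
q0 | 000[0]BB   read 0 → write 0, move R, go to q2
q2 | 0000[B]B   read B → write 0, move L, go to q4
q4 | 000[0]0B   read 0 → write 0, move L, go to q0
q0 | 00[0]00B   read 0 → write 0, move R, go to q2
q2 | 000[0]0B   read 0 → write 0, move R, go to q4
q4 | 0000[0]B   read 0 → write 0, move L, go to q0
q0 | 000[0]0B   read 0 → write 0, move R, go to q2
q2 | 0000[0]B   read 0 → write 0, move R, go to q4
q4 | 00000[B]
After 17 steps: state q4, head at 5, tape 00000.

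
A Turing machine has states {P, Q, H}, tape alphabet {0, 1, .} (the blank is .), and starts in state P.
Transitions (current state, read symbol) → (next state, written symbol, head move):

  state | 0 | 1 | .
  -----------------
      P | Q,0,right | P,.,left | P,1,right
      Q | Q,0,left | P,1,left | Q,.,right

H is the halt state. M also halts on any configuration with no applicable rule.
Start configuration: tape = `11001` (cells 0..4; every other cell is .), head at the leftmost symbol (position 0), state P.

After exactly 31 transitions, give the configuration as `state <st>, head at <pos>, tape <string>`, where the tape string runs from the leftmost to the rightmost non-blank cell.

state P, head at 1, tape 11111.001

P | ....[1]1001   read 1 → write ., move left, go to P
P | ...[.].1001   read . → write 1, move right, go to P
P | ...1[.]1001   read . → write 1, move right, go to P
P | ...11[1]001   read 1 → write ., move left, go to P
P | ...1[1].001   read 1 → write ., move left, go to P
P | ...[1]..001   read 1 → write ., move left, go to P
P | ..[.]...001   read . → write 1, move right, go to P
P | ..1[.]..001   read . → write 1, move right, go to P
P | ..11[.].001   read . → write 1, move right, go to P
P | ..111[.]001   read . → write 1, move right, go to P
P | ..1111[0]01   read 0 → write 0, move right, go to Q
Q | ..11110[0]1   read 0 → write 0, move left, go to Q
Q | ..1111[0]01   read 0 → write 0, move left, go to Q
Q | ..111[1]001   read 1 → write 1, move left, go to P
P | ..11[1]1001   read 1 → write ., move left, go to P
P | ..1[1].1001   read 1 → write ., move left, go to P
P | ..[1]..1001   read 1 → write ., move left, go to P
P | .[.]...1001   read . → write 1, move right, go to P
P | .1[.]..1001   read . → write 1, move right, go to P
P | .11[.].1001   read . → write 1, move right, go to P
P | .111[.]1001   read . → write 1, move right, go to P
P | .1111[1]001   read 1 → write ., move left, go to P
P | .111[1].001   read 1 → write ., move left, go to P
P | .11[1]..001   read 1 → write ., move left, go to P
P | .1[1]...001   read 1 → write ., move left, go to P
P | .[1]....001   read 1 → write ., move left, go to P
P | [.].....001   read . → write 1, move right, go to P
P | 1[.]....001   read . → write 1, move right, go to P
P | 11[.]...001   read . → write 1, move right, go to P
P | 111[.]..001   read . → write 1, move right, go to P
P | 1111[.].001   read . → write 1, move right, go to P
P | 11111[.]001
After 31 steps: state P, head at 1, tape 11111.001.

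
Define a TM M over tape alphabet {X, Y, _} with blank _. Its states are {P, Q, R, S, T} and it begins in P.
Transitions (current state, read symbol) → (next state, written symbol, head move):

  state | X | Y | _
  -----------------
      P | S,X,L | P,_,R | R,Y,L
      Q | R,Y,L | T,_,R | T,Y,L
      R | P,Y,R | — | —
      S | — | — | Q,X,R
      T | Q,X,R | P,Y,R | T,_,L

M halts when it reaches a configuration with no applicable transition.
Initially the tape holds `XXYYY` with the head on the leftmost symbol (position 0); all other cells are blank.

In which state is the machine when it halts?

P | _[X]XYYY_   read X → write X, move L, go to S
S | [_]XXYYY_   read _ → write X, move R, go to Q
Q | X[X]XYYY_   read X → write Y, move L, go to R
R | [X]YXYYY_   read X → write Y, move R, go to P
P | Y[Y]XYYY_   read Y → write _, move R, go to P
P | Y_[X]YYY_   read X → write X, move L, go to S
S | Y[_]XYYY_   read _ → write X, move R, go to Q
Q | YX[X]YYY_   read X → write Y, move L, go to R
R | Y[X]YYYY_   read X → write Y, move R, go to P
P | YY[Y]YYY_   read Y → write _, move R, go to P
P | YY_[Y]YY_   read Y → write _, move R, go to P
P | YY__[Y]Y_   read Y → write _, move R, go to P
P | YY___[Y]_   read Y → write _, move R, go to P
P | YY____[_]   read _ → write Y, move L, go to R
R | YY___[_]Y
No transition is defined for (R, _); M halts in state R.

R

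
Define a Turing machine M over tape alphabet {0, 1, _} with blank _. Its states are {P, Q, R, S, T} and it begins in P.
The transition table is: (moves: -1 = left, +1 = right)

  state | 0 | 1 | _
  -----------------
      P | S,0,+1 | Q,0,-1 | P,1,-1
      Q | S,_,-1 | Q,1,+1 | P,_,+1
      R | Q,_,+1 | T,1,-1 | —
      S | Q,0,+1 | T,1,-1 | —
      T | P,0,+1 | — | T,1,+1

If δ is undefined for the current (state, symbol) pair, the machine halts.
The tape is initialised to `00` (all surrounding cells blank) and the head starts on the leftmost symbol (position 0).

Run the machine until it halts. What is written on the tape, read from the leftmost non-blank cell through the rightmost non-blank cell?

0__0

P | [0]0__   read 0 → write 0, move +1, go to S
S | 0[0]__   read 0 → write 0, move +1, go to Q
Q | 00[_]_   read _ → write _, move +1, go to P
P | 00_[_]   read _ → write 1, move -1, go to P
P | 00[_]1   read _ → write 1, move -1, go to P
P | 0[0]11   read 0 → write 0, move +1, go to S
S | 00[1]1   read 1 → write 1, move -1, go to T
T | 0[0]11   read 0 → write 0, move +1, go to P
P | 00[1]1   read 1 → write 0, move -1, go to Q
Q | 0[0]01   read 0 → write _, move -1, go to S
S | [0]_01   read 0 → write 0, move +1, go to Q
Q | 0[_]01   read _ → write _, move +1, go to P
P | 0_[0]1   read 0 → write 0, move +1, go to S
S | 0_0[1]   read 1 → write 1, move -1, go to T
T | 0_[0]1   read 0 → write 0, move +1, go to P
P | 0_0[1]   read 1 → write 0, move -1, go to Q
Q | 0_[0]0   read 0 → write _, move -1, go to S
S | 0[_]_0
The non-blank tape span at halt is 0__0.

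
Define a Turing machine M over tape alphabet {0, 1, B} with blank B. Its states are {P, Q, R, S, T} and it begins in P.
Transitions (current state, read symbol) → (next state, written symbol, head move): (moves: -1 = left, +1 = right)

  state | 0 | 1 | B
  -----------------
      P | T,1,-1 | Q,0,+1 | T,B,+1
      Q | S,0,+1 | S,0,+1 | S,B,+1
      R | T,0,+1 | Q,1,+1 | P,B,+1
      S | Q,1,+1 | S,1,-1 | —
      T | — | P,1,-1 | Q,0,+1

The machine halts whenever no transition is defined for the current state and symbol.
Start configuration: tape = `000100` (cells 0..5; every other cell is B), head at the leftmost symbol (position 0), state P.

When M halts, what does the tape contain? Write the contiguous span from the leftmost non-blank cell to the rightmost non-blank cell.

P | B[0]00100B   read 0 → write 1, move -1, go to T
T | [B]100100B   read B → write 0, move +1, go to Q
Q | 0[1]00100B   read 1 → write 0, move +1, go to S
S | 00[0]0100B   read 0 → write 1, move +1, go to Q
Q | 001[0]100B   read 0 → write 0, move +1, go to S
S | 0010[1]00B   read 1 → write 1, move -1, go to S
S | 001[0]100B   read 0 → write 1, move +1, go to Q
Q | 0011[1]00B   read 1 → write 0, move +1, go to S
S | 00110[0]0B   read 0 → write 1, move +1, go to Q
Q | 001101[0]B   read 0 → write 0, move +1, go to S
S | 0011010[B]
The non-blank tape span at halt is 0011010.

0011010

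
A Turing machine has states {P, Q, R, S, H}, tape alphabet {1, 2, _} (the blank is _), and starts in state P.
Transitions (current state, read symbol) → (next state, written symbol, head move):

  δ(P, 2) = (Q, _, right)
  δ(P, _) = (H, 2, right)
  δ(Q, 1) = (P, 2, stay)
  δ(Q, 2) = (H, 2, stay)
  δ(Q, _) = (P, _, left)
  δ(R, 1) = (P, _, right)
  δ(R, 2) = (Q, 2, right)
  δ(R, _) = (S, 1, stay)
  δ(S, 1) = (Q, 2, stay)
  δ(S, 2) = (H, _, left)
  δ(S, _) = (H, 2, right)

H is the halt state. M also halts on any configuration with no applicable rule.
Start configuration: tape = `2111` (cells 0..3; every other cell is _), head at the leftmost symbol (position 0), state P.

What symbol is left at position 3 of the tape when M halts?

2

state=P head=0 tape=[2]111_   (P,2)→(Q,_,right)
state=Q head=1 tape=_[1]11_   (Q,1)→(P,2,stay)
state=P head=1 tape=_[2]11_   (P,2)→(Q,_,right)
state=Q head=2 tape=__[1]1_   (Q,1)→(P,2,stay)
state=P head=2 tape=__[2]1_   (P,2)→(Q,_,right)
state=Q head=3 tape=___[1]_   (Q,1)→(P,2,stay)
state=P head=3 tape=___[2]_   (P,2)→(Q,_,right)
state=Q head=4 tape=____[_]   (Q,_)→(P,_,left)
state=P head=3 tape=___[_]_   (P,_)→(H,2,right)
state=H head=4 tape=___2[_]
Cell 3 holds 2 when M halts.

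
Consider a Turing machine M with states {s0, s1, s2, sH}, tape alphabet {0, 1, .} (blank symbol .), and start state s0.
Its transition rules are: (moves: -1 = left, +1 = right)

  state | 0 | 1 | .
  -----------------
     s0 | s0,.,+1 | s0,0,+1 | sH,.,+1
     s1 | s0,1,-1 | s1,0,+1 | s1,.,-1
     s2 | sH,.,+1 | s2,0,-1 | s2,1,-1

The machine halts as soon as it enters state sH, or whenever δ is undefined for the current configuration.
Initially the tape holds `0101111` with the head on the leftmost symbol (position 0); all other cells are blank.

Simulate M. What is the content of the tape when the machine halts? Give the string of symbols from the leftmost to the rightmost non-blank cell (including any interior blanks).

0.0000

state=s0 head=0 tape=[0]101111..   (s0,0)→(s0,.,+1)
state=s0 head=1 tape=.[1]01111..   (s0,1)→(s0,0,+1)
state=s0 head=2 tape=.0[0]1111..   (s0,0)→(s0,.,+1)
state=s0 head=3 tape=.0.[1]111..   (s0,1)→(s0,0,+1)
state=s0 head=4 tape=.0.0[1]11..   (s0,1)→(s0,0,+1)
state=s0 head=5 tape=.0.00[1]1..   (s0,1)→(s0,0,+1)
state=s0 head=6 tape=.0.000[1]..   (s0,1)→(s0,0,+1)
state=s0 head=7 tape=.0.0000[.].   (s0,.)→(sH,.,+1)
state=sH head=8 tape=.0.0000.[.]
The non-blank tape span at halt is 0.0000.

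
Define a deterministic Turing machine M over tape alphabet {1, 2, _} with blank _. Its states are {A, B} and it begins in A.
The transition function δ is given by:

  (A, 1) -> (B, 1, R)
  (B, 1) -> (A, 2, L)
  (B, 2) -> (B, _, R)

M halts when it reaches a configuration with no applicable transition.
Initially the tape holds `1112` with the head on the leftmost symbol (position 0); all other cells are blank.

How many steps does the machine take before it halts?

5

state=A head=0 tape=[1]112   (A,1)→(B,1,R)
state=B head=1 tape=1[1]12   (B,1)→(A,2,L)
state=A head=0 tape=[1]212   (A,1)→(B,1,R)
state=B head=1 tape=1[2]12   (B,2)→(B,_,R)
state=B head=2 tape=1_[1]2   (B,1)→(A,2,L)
state=A head=1 tape=1[_]22
M halts after 5 transitions.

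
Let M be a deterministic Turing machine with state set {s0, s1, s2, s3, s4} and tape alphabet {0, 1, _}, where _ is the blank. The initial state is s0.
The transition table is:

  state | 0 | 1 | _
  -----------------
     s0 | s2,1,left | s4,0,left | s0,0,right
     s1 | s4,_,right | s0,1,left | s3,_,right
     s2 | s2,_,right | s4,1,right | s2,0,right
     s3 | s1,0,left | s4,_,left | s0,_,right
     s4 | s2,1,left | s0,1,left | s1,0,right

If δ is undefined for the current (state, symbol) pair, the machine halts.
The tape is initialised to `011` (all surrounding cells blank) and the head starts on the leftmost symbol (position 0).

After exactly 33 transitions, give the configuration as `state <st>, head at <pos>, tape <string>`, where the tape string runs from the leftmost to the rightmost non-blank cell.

state s4, head at -5, tape 00111111

state=s0 head=0 tape=_____[0]11   (s0,0)→(s2,1,left)
state=s2 head=-1 tape=____[_]111   (s2,_)→(s2,0,right)
state=s2 head=0 tape=____0[1]11   (s2,1)→(s4,1,right)
state=s4 head=1 tape=____01[1]1   (s4,1)→(s0,1,left)
state=s0 head=0 tape=____0[1]11   (s0,1)→(s4,0,left)
state=s4 head=-1 tape=____[0]011   (s4,0)→(s2,1,left)
state=s2 head=-2 tape=___[_]1011   (s2,_)→(s2,0,right)
state=s2 head=-1 tape=___0[1]011   (s2,1)→(s4,1,right)
state=s4 head=0 tape=___01[0]11   (s4,0)→(s2,1,left)
state=s2 head=-1 tape=___0[1]111   (s2,1)→(s4,1,right)
state=s4 head=0 tape=___01[1]11   (s4,1)→(s0,1,left)
state=s0 head=-1 tape=___0[1]111   (s0,1)→(s4,0,left)
state=s4 head=-2 tape=___[0]0111   (s4,0)→(s2,1,left)
state=s2 head=-3 tape=__[_]10111   (s2,_)→(s2,0,right)
state=s2 head=-2 tape=__0[1]0111   (s2,1)→(s4,1,right)
state=s4 head=-1 tape=__01[0]111   (s4,0)→(s2,1,left)
state=s2 head=-2 tape=__0[1]1111   (s2,1)→(s4,1,right)
state=s4 head=-1 tape=__01[1]111   (s4,1)→(s0,1,left)
state=s0 head=-2 tape=__0[1]1111   (s0,1)→(s4,0,left)
state=s4 head=-3 tape=__[0]01111   (s4,0)→(s2,1,left)
state=s2 head=-4 tape=_[_]101111   (s2,_)→(s2,0,right)
state=s2 head=-3 tape=_0[1]01111   (s2,1)→(s4,1,right)
state=s4 head=-2 tape=_01[0]1111   (s4,0)→(s2,1,left)
state=s2 head=-3 tape=_0[1]11111   (s2,1)→(s4,1,right)
state=s4 head=-2 tape=_01[1]1111   (s4,1)→(s0,1,left)
state=s0 head=-3 tape=_0[1]11111   (s0,1)→(s4,0,left)
state=s4 head=-4 tape=_[0]011111   (s4,0)→(s2,1,left)
state=s2 head=-5 tape=[_]1011111   (s2,_)→(s2,0,right)
state=s2 head=-4 tape=0[1]011111   (s2,1)→(s4,1,right)
state=s4 head=-3 tape=01[0]11111   (s4,0)→(s2,1,left)
state=s2 head=-4 tape=0[1]111111   (s2,1)→(s4,1,right)
state=s4 head=-3 tape=01[1]11111   (s4,1)→(s0,1,left)
state=s0 head=-4 tape=0[1]111111   (s0,1)→(s4,0,left)
state=s4 head=-5 tape=[0]0111111
After 33 steps: state s4, head at -5, tape 00111111.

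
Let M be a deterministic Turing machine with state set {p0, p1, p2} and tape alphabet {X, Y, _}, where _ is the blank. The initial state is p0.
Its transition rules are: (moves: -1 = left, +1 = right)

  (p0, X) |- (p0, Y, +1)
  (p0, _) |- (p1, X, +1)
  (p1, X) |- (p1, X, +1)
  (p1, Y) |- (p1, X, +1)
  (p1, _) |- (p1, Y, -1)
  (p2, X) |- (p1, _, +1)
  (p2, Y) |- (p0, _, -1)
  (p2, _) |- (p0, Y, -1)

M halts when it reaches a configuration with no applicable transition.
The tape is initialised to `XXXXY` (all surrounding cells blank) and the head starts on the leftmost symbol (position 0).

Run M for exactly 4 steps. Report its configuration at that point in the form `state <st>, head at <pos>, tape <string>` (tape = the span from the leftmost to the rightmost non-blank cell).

p0 | [X]XXXY   read X → write Y, move +1, go to p0
p0 | Y[X]XXY   read X → write Y, move +1, go to p0
p0 | YY[X]XY   read X → write Y, move +1, go to p0
p0 | YYY[X]Y   read X → write Y, move +1, go to p0
p0 | YYYY[Y]
After 4 steps: state p0, head at 4, tape YYYYY.

state p0, head at 4, tape YYYYY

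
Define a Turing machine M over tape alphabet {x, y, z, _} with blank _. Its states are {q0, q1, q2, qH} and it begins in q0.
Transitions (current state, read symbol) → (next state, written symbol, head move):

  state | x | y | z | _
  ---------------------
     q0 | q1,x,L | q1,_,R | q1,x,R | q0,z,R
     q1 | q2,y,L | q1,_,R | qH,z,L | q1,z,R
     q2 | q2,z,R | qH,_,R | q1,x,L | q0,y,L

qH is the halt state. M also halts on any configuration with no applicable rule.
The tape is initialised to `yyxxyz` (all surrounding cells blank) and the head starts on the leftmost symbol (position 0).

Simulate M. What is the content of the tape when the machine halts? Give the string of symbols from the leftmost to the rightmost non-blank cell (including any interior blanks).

q0 | [y]yxxyz   read y → write _, move R, go to q1
q1 | _[y]xxyz   read y → write _, move R, go to q1
q1 | __[x]xyz   read x → write y, move L, go to q2
q2 | _[_]yxyz   read _ → write y, move L, go to q0
q0 | [_]yyxyz   read _ → write z, move R, go to q0
q0 | z[y]yxyz   read y → write _, move R, go to q1
q1 | z_[y]xyz   read y → write _, move R, go to q1
q1 | z__[x]yz   read x → write y, move L, go to q2
q2 | z_[_]yyz   read _ → write y, move L, go to q0
q0 | z[_]yyyz   read _ → write z, move R, go to q0
q0 | zz[y]yyz   read y → write _, move R, go to q1
q1 | zz_[y]yz   read y → write _, move R, go to q1
q1 | zz__[y]z   read y → write _, move R, go to q1
q1 | zz___[z]   read z → write z, move L, go to qH
qH | zz__[_]z
The non-blank tape span at halt is zz___z.

zz___z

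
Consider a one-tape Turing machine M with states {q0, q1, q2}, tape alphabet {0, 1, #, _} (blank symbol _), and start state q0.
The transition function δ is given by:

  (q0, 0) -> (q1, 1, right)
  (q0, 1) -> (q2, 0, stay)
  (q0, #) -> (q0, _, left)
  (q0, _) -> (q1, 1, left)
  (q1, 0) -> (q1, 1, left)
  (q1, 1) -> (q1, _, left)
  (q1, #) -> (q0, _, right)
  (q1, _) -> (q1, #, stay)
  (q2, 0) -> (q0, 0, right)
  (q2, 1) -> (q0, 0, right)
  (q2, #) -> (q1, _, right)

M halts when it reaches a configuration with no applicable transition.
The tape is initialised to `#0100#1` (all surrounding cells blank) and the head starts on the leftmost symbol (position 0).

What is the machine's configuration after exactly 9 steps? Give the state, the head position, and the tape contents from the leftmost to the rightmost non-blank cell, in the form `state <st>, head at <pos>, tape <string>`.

state q1, head at -2, tape #110100#1

q0 | __[#]0100#1   read # → write _, move left, go to q0
q0 | _[_]_0100#1   read _ → write 1, move left, go to q1
q1 | [_]1_0100#1   read _ → write #, move stay, go to q1
q1 | [#]1_0100#1   read # → write _, move right, go to q0
q0 | _[1]_0100#1   read 1 → write 0, move stay, go to q2
q2 | _[0]_0100#1   read 0 → write 0, move right, go to q0
q0 | _0[_]0100#1   read _ → write 1, move left, go to q1
q1 | _[0]10100#1   read 0 → write 1, move left, go to q1
q1 | [_]110100#1   read _ → write #, move stay, go to q1
q1 | [#]110100#1
After 9 steps: state q1, head at -2, tape #110100#1.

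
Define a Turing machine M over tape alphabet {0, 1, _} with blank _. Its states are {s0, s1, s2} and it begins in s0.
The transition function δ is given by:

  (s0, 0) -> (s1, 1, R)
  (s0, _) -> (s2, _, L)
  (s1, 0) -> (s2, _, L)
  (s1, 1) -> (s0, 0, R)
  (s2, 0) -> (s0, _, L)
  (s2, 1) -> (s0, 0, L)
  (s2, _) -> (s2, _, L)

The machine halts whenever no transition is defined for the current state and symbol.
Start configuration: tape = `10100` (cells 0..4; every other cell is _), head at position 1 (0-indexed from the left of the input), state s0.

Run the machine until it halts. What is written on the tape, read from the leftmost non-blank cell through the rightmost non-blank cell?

110

state=s0 head=1 tape=1[0]100   (s0,0)→(s1,1,R)
state=s1 head=2 tape=11[1]00   (s1,1)→(s0,0,R)
state=s0 head=3 tape=110[0]0   (s0,0)→(s1,1,R)
state=s1 head=4 tape=1101[0]   (s1,0)→(s2,_,L)
state=s2 head=3 tape=110[1]_   (s2,1)→(s0,0,L)
state=s0 head=2 tape=11[0]0_   (s0,0)→(s1,1,R)
state=s1 head=3 tape=111[0]_   (s1,0)→(s2,_,L)
state=s2 head=2 tape=11[1]__   (s2,1)→(s0,0,L)
state=s0 head=1 tape=1[1]0__
The non-blank tape span at halt is 110.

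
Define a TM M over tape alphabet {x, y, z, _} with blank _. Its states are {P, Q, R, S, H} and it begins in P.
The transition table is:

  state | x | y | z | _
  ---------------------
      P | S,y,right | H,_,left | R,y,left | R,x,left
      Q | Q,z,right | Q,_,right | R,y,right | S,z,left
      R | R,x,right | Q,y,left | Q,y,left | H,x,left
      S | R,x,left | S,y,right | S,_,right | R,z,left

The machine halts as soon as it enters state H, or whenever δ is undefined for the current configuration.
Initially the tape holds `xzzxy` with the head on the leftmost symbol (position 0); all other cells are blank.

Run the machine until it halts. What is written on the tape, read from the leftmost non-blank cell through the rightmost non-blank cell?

state=P head=0 tape=[x]zzxy   (P,x)→(S,y,right)
state=S head=1 tape=y[z]zxy   (S,z)→(S,_,right)
state=S head=2 tape=y_[z]xy   (S,z)→(S,_,right)
state=S head=3 tape=y__[x]y   (S,x)→(R,x,left)
state=R head=2 tape=y_[_]xy   (R,_)→(H,x,left)
state=H head=1 tape=y[_]xxy
The non-blank tape span at halt is y_xxy.

y_xxy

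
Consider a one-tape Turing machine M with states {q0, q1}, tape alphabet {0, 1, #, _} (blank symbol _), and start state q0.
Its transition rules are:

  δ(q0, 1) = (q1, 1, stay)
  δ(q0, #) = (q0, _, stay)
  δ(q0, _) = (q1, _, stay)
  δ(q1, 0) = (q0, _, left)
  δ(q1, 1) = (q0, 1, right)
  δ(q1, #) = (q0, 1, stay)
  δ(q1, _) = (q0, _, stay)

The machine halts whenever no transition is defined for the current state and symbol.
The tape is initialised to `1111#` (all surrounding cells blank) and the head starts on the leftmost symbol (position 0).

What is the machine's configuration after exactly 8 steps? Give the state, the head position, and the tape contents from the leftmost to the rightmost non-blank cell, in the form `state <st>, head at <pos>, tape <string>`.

state=q0 head=0 tape=[1]111#   (q0,1)→(q1,1,stay)
state=q1 head=0 tape=[1]111#   (q1,1)→(q0,1,right)
state=q0 head=1 tape=1[1]11#   (q0,1)→(q1,1,stay)
state=q1 head=1 tape=1[1]11#   (q1,1)→(q0,1,right)
state=q0 head=2 tape=11[1]1#   (q0,1)→(q1,1,stay)
state=q1 head=2 tape=11[1]1#   (q1,1)→(q0,1,right)
state=q0 head=3 tape=111[1]#   (q0,1)→(q1,1,stay)
state=q1 head=3 tape=111[1]#   (q1,1)→(q0,1,right)
state=q0 head=4 tape=1111[#]
After 8 steps: state q0, head at 4, tape 1111#.

state q0, head at 4, tape 1111#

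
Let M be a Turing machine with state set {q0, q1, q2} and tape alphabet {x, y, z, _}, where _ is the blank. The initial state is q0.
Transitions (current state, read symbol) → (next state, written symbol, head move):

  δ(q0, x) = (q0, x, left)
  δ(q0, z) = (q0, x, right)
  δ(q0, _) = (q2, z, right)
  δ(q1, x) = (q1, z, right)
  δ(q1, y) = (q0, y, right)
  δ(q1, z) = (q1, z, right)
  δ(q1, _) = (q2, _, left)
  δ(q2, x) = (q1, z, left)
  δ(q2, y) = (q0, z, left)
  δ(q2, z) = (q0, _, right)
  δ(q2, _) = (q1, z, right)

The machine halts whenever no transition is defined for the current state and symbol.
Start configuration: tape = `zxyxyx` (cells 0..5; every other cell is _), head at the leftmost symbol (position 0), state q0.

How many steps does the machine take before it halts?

10

state=q0 head=0 tape=_[z]xyxyx   (q0,z)→(q0,x,right)
state=q0 head=1 tape=_x[x]yxyx   (q0,x)→(q0,x,left)
state=q0 head=0 tape=_[x]xyxyx   (q0,x)→(q0,x,left)
state=q0 head=-1 tape=[_]xxyxyx   (q0,_)→(q2,z,right)
state=q2 head=0 tape=z[x]xyxyx   (q2,x)→(q1,z,left)
state=q1 head=-1 tape=[z]zxyxyx   (q1,z)→(q1,z,right)
state=q1 head=0 tape=z[z]xyxyx   (q1,z)→(q1,z,right)
state=q1 head=1 tape=zz[x]yxyx   (q1,x)→(q1,z,right)
state=q1 head=2 tape=zzz[y]xyx   (q1,y)→(q0,y,right)
state=q0 head=3 tape=zzzy[x]yx   (q0,x)→(q0,x,left)
state=q0 head=2 tape=zzz[y]xyx
M halts after 10 transitions.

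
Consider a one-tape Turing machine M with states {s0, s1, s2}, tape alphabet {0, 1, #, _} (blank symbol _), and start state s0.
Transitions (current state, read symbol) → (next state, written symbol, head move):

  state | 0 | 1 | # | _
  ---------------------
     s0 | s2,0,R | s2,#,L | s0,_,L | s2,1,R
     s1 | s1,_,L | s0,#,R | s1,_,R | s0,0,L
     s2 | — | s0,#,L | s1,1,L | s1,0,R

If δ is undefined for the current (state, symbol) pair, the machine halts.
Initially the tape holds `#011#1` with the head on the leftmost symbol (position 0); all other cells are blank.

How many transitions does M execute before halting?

25

s0 | _[#]011#1   read # → write _, move L, go to s0
s0 | [_]_011#1   read _ → write 1, move R, go to s2
s2 | 1[_]011#1   read _ → write 0, move R, go to s1
s1 | 10[0]11#1   read 0 → write _, move L, go to s1
s1 | 1[0]_11#1   read 0 → write _, move L, go to s1
s1 | [1]__11#1   read 1 → write #, move R, go to s0
s0 | #[_]_11#1   read _ → write 1, move R, go to s2
s2 | #1[_]11#1   read _ → write 0, move R, go to s1
s1 | #10[1]1#1   read 1 → write #, move R, go to s0
s0 | #10#[1]#1   read 1 → write #, move L, go to s2
s2 | #10[#]##1   read # → write 1, move L, go to s1
s1 | #1[0]1##1   read 0 → write _, move L, go to s1
s1 | #[1]_1##1   read 1 → write #, move R, go to s0
s0 | ##[_]1##1   read _ → write 1, move R, go to s2
s2 | ##1[1]##1   read 1 → write #, move L, go to s0
s0 | ##[1]###1   read 1 → write #, move L, go to s2
s2 | #[#]####1   read # → write 1, move L, go to s1
s1 | [#]1####1   read # → write _, move R, go to s1
s1 | _[1]####1   read 1 → write #, move R, go to s0
s0 | _#[#]###1   read # → write _, move L, go to s0
s0 | _[#]_###1   read # → write _, move L, go to s0
s0 | [_]__###1   read _ → write 1, move R, go to s2
s2 | 1[_]_###1   read _ → write 0, move R, go to s1
s1 | 10[_]###1   read _ → write 0, move L, go to s0
s0 | 1[0]0###1   read 0 → write 0, move R, go to s2
s2 | 10[0]###1
M halts after 25 transitions.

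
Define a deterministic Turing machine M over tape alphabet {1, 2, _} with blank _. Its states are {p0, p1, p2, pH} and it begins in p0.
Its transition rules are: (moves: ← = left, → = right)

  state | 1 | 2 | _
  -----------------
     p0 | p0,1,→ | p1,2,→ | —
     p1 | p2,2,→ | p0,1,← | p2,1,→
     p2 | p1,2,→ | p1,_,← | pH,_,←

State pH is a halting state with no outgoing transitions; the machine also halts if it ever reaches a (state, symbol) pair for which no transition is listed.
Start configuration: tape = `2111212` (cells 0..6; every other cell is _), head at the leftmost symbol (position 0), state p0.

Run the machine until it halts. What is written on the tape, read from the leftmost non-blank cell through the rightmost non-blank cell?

state=p0 head=0 tape=[2]111212   (p0,2)→(p1,2,→)
state=p1 head=1 tape=2[1]11212   (p1,1)→(p2,2,→)
state=p2 head=2 tape=22[1]1212   (p2,1)→(p1,2,→)
state=p1 head=3 tape=222[1]212   (p1,1)→(p2,2,→)
state=p2 head=4 tape=2222[2]12   (p2,2)→(p1,_,←)
state=p1 head=3 tape=222[2]_12   (p1,2)→(p0,1,←)
state=p0 head=2 tape=22[2]1_12   (p0,2)→(p1,2,→)
state=p1 head=3 tape=222[1]_12   (p1,1)→(p2,2,→)
state=p2 head=4 tape=2222[_]12   (p2,_)→(pH,_,←)
state=pH head=3 tape=222[2]_12
The non-blank tape span at halt is 2222_12.

2222_12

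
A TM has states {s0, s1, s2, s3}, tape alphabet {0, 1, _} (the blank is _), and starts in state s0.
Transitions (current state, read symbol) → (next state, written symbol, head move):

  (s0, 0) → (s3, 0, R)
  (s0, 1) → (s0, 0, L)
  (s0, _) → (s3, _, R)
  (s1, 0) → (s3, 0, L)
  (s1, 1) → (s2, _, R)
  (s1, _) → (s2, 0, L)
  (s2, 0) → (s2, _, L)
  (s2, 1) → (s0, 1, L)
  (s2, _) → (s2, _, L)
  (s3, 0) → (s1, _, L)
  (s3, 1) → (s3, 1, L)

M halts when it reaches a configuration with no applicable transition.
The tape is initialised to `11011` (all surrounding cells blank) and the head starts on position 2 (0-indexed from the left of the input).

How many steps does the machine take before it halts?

9

s0 | _11[0]11   read 0 → write 0, move R, go to s3
s3 | _110[1]1   read 1 → write 1, move L, go to s3
s3 | _11[0]11   read 0 → write _, move L, go to s1
s1 | _1[1]_11   read 1 → write _, move R, go to s2
s2 | _1_[_]11   read _ → write _, move L, go to s2
s2 | _1[_]_11   read _ → write _, move L, go to s2
s2 | _[1]__11   read 1 → write 1, move L, go to s0
s0 | [_]1__11   read _ → write _, move R, go to s3
s3 | _[1]__11   read 1 → write 1, move L, go to s3
s3 | [_]1__11
M halts after 9 transitions.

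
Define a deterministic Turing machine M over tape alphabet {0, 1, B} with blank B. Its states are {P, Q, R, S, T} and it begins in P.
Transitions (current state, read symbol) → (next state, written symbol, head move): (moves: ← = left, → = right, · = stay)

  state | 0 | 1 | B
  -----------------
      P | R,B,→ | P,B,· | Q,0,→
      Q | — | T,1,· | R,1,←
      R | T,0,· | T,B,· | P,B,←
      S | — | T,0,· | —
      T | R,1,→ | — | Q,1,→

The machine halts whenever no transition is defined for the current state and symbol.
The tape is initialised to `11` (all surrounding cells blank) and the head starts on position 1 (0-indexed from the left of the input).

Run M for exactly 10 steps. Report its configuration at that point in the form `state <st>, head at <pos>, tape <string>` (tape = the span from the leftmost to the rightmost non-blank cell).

P | 1[1]BB   read 1 → write B, move ·, go to P
P | 1[B]BB   read B → write 0, move →, go to Q
Q | 10[B]B   read B → write 1, move ←, go to R
R | 1[0]1B   read 0 → write 0, move ·, go to T
T | 1[0]1B   read 0 → write 1, move →, go to R
R | 11[1]B   read 1 → write B, move ·, go to T
T | 11[B]B   read B → write 1, move →, go to Q
Q | 111[B]   read B → write 1, move ←, go to R
R | 11[1]1   read 1 → write B, move ·, go to T
T | 11[B]1   read B → write 1, move →, go to Q
Q | 111[1]
After 10 steps: state Q, head at 3, tape 1111.

state Q, head at 3, tape 1111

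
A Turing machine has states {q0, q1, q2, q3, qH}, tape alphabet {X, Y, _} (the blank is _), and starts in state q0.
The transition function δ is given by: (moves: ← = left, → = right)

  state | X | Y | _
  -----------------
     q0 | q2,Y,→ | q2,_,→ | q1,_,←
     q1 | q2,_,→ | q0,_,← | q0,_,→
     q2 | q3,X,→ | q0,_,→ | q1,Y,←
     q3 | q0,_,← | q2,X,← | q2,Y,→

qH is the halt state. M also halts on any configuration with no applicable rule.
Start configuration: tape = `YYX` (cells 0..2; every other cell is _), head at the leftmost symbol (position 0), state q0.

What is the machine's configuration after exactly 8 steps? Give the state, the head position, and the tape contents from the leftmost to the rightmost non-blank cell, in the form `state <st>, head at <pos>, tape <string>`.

state=q0 head=0 tape=[Y]YX_   (q0,Y)→(q2,_,→)
state=q2 head=1 tape=_[Y]X_   (q2,Y)→(q0,_,→)
state=q0 head=2 tape=__[X]_   (q0,X)→(q2,Y,→)
state=q2 head=3 tape=__Y[_]   (q2,_)→(q1,Y,←)
state=q1 head=2 tape=__[Y]Y   (q1,Y)→(q0,_,←)
state=q0 head=1 tape=_[_]_Y   (q0,_)→(q1,_,←)
state=q1 head=0 tape=[_]__Y   (q1,_)→(q0,_,→)
state=q0 head=1 tape=_[_]_Y   (q0,_)→(q1,_,←)
state=q1 head=0 tape=[_]__Y
After 8 steps: state q1, head at 0, tape Y.

state q1, head at 0, tape Y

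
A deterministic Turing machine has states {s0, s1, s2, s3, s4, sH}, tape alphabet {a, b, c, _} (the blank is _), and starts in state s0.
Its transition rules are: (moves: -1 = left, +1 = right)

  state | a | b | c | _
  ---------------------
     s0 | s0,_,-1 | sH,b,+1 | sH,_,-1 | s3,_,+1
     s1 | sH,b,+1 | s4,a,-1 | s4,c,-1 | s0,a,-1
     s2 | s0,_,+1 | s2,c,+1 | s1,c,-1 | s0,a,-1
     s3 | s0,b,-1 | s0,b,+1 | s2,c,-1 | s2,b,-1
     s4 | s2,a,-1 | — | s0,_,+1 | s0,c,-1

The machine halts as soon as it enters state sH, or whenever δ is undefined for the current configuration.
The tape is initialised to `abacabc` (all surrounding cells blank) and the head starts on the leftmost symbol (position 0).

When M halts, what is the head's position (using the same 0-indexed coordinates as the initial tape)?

1

state=s0 head=0 tape=__[a]bacabc   (s0,a)→(s0,_,-1)
state=s0 head=-1 tape=_[_]_bacabc   (s0,_)→(s3,_,+1)
state=s3 head=0 tape=__[_]bacabc   (s3,_)→(s2,b,-1)
state=s2 head=-1 tape=_[_]bbacabc   (s2,_)→(s0,a,-1)
state=s0 head=-2 tape=[_]abbacabc   (s0,_)→(s3,_,+1)
state=s3 head=-1 tape=_[a]bbacabc   (s3,a)→(s0,b,-1)
state=s0 head=-2 tape=[_]bbbacabc   (s0,_)→(s3,_,+1)
state=s3 head=-1 tape=_[b]bbacabc   (s3,b)→(s0,b,+1)
state=s0 head=0 tape=_b[b]bacabc   (s0,b)→(sH,b,+1)
state=sH head=1 tape=_bb[b]acabc
At halt the head is at cell 1.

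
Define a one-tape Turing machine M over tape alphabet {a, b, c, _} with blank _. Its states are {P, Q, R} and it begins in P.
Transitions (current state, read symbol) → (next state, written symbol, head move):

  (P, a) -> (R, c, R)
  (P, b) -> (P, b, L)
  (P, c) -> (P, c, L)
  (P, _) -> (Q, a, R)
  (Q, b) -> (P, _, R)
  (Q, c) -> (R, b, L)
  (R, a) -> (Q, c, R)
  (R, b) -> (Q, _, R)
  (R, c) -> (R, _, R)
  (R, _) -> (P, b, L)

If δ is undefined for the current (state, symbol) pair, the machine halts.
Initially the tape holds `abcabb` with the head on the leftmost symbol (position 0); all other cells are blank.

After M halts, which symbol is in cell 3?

state=P head=0 tape=_[a]bcabb__   (P,a)→(R,c,R)
state=R head=1 tape=_c[b]cabb__   (R,b)→(Q,_,R)
state=Q head=2 tape=_c_[c]abb__   (Q,c)→(R,b,L)
state=R head=1 tape=_c[_]babb__   (R,_)→(P,b,L)
state=P head=0 tape=_[c]bbabb__   (P,c)→(P,c,L)
state=P head=-1 tape=[_]cbbabb__   (P,_)→(Q,a,R)
state=Q head=0 tape=a[c]bbabb__   (Q,c)→(R,b,L)
state=R head=-1 tape=[a]bbbabb__   (R,a)→(Q,c,R)
state=Q head=0 tape=c[b]bbabb__   (Q,b)→(P,_,R)
state=P head=1 tape=c_[b]babb__   (P,b)→(P,b,L)
state=P head=0 tape=c[_]bbabb__   (P,_)→(Q,a,R)
state=Q head=1 tape=ca[b]babb__   (Q,b)→(P,_,R)
state=P head=2 tape=ca_[b]abb__   (P,b)→(P,b,L)
state=P head=1 tape=ca[_]babb__   (P,_)→(Q,a,R)
state=Q head=2 tape=caa[b]abb__   (Q,b)→(P,_,R)
state=P head=3 tape=caa_[a]bb__   (P,a)→(R,c,R)
state=R head=4 tape=caa_c[b]b__   (R,b)→(Q,_,R)
state=Q head=5 tape=caa_c_[b]__   (Q,b)→(P,_,R)
state=P head=6 tape=caa_c__[_]_   (P,_)→(Q,a,R)
state=Q head=7 tape=caa_c__a[_]
Cell 3 holds c when M halts.

c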